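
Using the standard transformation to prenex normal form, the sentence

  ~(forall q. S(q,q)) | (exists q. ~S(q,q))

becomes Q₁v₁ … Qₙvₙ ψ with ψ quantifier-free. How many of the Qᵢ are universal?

Drive negations inward (¬∀x A ≡ ∃x ¬A, ¬∃x A ≡ ∀x ¬A, De Morgan for ∧/∨):
  (exists q. ~S(q,q)) | (exists q. ~S(q,q))
Rename bound variables to avoid capture: q↦z.
  (exists q. ~S(q,q)) | (exists z. ~S(z,z))
Extract every quantifier outward, since the variables are now distinct and don't occur free across branches:
  exists q. exists z. (~S(q,q) | ~S(z,z))
The prefix is exists q exists z: 0 universal, 2 existential.

0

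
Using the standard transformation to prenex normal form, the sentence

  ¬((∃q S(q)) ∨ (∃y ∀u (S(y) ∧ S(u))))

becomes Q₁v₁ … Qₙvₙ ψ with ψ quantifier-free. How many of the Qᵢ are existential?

Drive negations inward (¬∀x A ≡ ∃x ¬A, ¬∃x A ≡ ∀x ¬A, De Morgan for ∧/∨):
  (∀q ¬S(q)) ∧ (∀y ∃u (¬S(y) ∨ ¬S(u)))
All bound variables are already distinct, so no renaming is needed.
Finally move all quantifiers to the prefix:
  ∀q ∀y ∃u (¬S(q) ∧ (¬S(y) ∨ ¬S(u)))
The prefix is ∀q ∀y ∃u: 2 universal, 1 existential.

1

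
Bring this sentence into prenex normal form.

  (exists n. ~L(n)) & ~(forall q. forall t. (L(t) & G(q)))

exists n. exists q. exists t. (~L(n) & (~L(t) | ~G(q)))

Drive negations inward (¬∀x A ≡ ∃x ¬A, ¬∃x A ≡ ∀x ¬A, De Morgan for ∧/∨):
  (exists n. ~L(n)) & (exists q. exists t. (~L(t) | ~G(q)))
All bound variables are already distinct, so no renaming is needed.
Pull the quantifiers to the front (each side's bound variable is not free in the other side):
  exists n. exists q. exists t. (~L(n) & (~L(t) | ~G(q)))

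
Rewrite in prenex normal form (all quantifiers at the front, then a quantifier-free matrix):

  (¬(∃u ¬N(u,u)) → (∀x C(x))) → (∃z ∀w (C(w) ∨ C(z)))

∀u ∃x ∃z ∀w (N(u,u) ∧ ¬C(x) ∨ C(w) ∨ C(z))

Rewrite implications/biconditionals: A → B as ¬A ∨ B.
  ¬(¬¬(∃u ¬N(u,u)) ∨ (∀x C(x))) ∨ (∃z ∀w (C(w) ∨ C(z)))
Push ¬ through the quantifiers and connectives to reach negation normal form:
  (∀u N(u,u)) ∧ (∃x ¬C(x)) ∨ (∃z ∀w (C(w) ∨ C(z)))
Pull the quantifiers to the front (each side's bound variable is not free in the other side):
  ∀u ∃x ∃z ∀w (N(u,u) ∧ ¬C(x) ∨ C(w) ∨ C(z))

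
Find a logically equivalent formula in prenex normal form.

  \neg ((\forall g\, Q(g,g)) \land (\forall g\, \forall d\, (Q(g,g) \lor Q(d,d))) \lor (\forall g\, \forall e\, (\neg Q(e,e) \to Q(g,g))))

Rewrite implications/biconditionals: A → B as ¬A ∨ B.
  \neg ((\forall g\, Q(g,g)) \land (\forall g\, \forall d\, (Q(g,g) \lor Q(d,d))) \lor (\forall g\, \forall e\, (\neg \neg Q(e,e) \lor Q(g,g))))
Drive negations inward (¬∀x A ≡ ∃x ¬A, ¬∃x A ≡ ∀x ¬A, De Morgan for ∧/∨):
  ((\exists g\, \neg Q(g,g)) \lor (\exists g\, \exists d\, (\neg Q(g,g) \land \neg Q(d,d)))) \land (\exists g\, \exists e\, (\neg Q(e,e) \land \neg Q(g,g)))
Give each quantifier a distinct variable: g↦y, g↦w.
  ((\exists g\, \neg Q(g,g)) \lor (\exists y\, \exists d\, (\neg Q(y,y) \land \neg Q(d,d)))) \land (\exists w\, \exists e\, (\neg Q(e,e) \land \neg Q(w,w)))
Extract every quantifier outward, since the variables are now distinct and don't occur free across branches:
  \exists g\, \exists y\, \exists d\, \exists w\, \exists e\, ((\neg Q(g,g) \lor \neg Q(y,y) \land \neg Q(d,d)) \land \neg Q(e,e) \land \neg Q(w,w))

\exists g\, \exists y\, \exists d\, \exists w\, \exists e\, ((\neg Q(g,g) \lor \neg Q(y,y) \land \neg Q(d,d)) \land \neg Q(e,e) \land \neg Q(w,w))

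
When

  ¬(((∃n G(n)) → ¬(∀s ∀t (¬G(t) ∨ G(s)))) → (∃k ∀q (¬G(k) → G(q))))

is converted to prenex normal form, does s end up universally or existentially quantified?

Eliminate → and ↔ using ¬ and ∨.
  ¬(¬(¬(∃n G(n)) ∨ ¬(∀s ∀t (¬G(t) ∨ G(s)))) ∨ (∃k ∀q (¬¬G(k) ∨ G(q))))
Move each ¬ inward, flipping quantifiers it crosses:
  ((∀n ¬G(n)) ∨ (∃s ∃t (G(t) ∧ ¬G(s)))) ∧ (∀k ∃q (¬G(k) ∧ ¬G(q)))
All bound variables are already distinct, so no renaming is needed.
Finally move all quantifiers to the prefix:
  ∀n ∃s ∃t ∀k ∃q ((¬G(n) ∨ G(t) ∧ ¬G(s)) ∧ ¬G(k) ∧ ¬G(q))
The quantifier ∀s sits under an odd number of negations (counting the antecedent side of each →), so it flips to ∃s.

existential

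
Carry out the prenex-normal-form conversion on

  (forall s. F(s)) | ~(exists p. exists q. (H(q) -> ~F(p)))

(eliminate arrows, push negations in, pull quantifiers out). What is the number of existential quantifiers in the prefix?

0

Eliminate → and ↔ using ¬ and ∨.
  (forall s. F(s)) | ~(exists p. exists q. (~H(q) | ~F(p)))
Drive negations inward (¬∀x A ≡ ∃x ¬A, ¬∃x A ≡ ∀x ¬A, De Morgan for ∧/∨):
  (forall s. F(s)) | (forall p. forall q. (H(q) & F(p)))
All bound variables are already distinct, so no renaming is needed.
Pull the quantifiers to the front (each side's bound variable is not free in the other side):
  forall s. forall p. forall q. (F(s) | H(q) & F(p))
The prefix is forall s forall p forall q: 3 universal, 0 existential.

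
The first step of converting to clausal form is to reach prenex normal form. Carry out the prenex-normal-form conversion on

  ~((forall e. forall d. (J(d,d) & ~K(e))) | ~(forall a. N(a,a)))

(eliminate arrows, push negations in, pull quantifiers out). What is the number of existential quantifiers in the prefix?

Move each ¬ inward, flipping quantifiers it crosses:
  (exists e. exists d. (~J(d,d) | K(e))) & (forall a. N(a,a))
Extract every quantifier outward, since the variables are now distinct and don't occur free across branches:
  exists e. exists d. forall a. ((~J(d,d) | K(e)) & N(a,a))
The prefix is exists e exists d forall a: 1 universal, 2 existential.

2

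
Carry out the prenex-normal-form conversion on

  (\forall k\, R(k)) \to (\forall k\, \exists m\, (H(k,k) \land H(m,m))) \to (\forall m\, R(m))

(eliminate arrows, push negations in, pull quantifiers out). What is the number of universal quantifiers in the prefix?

Eliminate → and ↔ using ¬ and ∨.
  \neg (\forall k\, R(k)) \lor \neg (\forall k\, \exists m\, (H(k,k) \land H(m,m))) \lor (\forall m\, R(m))
Push ¬ through the quantifiers and connectives to reach negation normal form:
  (\exists k\, \neg R(k)) \lor (\exists k\, \forall m\, (\neg H(k,k) \lor \neg H(m,m))) \lor (\forall m\, R(m))
Rename bound variables to avoid capture: k↦r, m↦x.
  (\exists k\, \neg R(k)) \lor (\exists r\, \forall m\, (\neg H(r,r) \lor \neg H(m,m))) \lor (\forall x\, R(x))
Pull the quantifiers to the front (each side's bound variable is not free in the other side):
  \exists k\, \exists r\, \forall m\, \forall x\, (\neg R(k) \lor \neg H(r,r) \lor \neg H(m,m) \lor R(x))
The prefix is \exists k \exists r \forall m \forall x: 2 universal, 2 existential.

2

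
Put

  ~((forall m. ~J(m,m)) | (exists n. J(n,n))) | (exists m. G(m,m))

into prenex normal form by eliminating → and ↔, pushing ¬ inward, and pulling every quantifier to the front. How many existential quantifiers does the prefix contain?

2

Drive negations inward (¬∀x A ≡ ∃x ¬A, ¬∃x A ≡ ∀x ¬A, De Morgan for ∧/∨):
  (exists m. J(m,m)) & (forall n. ~J(n,n)) | (exists m. G(m,m))
Give each quantifier a distinct variable: m↦x.
  (exists m. J(m,m)) & (forall n. ~J(n,n)) | (exists x. G(x,x))
Finally move all quantifiers to the prefix:
  exists m. forall n. exists x. (J(m,m) & ~J(n,n) | G(x,x))
The prefix is exists m forall n exists x: 1 universal, 2 existential.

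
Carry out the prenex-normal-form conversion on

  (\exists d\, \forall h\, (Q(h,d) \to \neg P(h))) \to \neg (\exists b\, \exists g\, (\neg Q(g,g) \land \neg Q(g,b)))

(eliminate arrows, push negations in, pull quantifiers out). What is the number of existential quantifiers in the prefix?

Eliminate → and ↔ using ¬ and ∨.
  \neg (\exists d\, \forall h\, (\neg Q(h,d) \lor \neg P(h))) \lor \neg (\exists b\, \exists g\, (\neg Q(g,g) \land \neg Q(g,b)))
Push ¬ through the quantifiers and connectives to reach negation normal form:
  (\forall d\, \exists h\, (Q(h,d) \land P(h))) \lor (\forall b\, \forall g\, (Q(g,g) \lor Q(g,b)))
Pull the quantifiers to the front (each side's bound variable is not free in the other side):
  \forall d\, \exists h\, \forall b\, \forall g\, (Q(h,d) \land P(h) \lor Q(g,g) \lor Q(g,b))
The prefix is \forall d \exists h \forall b \forall g: 3 universal, 1 existential.

1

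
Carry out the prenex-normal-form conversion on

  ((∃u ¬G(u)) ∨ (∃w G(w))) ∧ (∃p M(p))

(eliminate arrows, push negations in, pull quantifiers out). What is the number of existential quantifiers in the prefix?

3

Pull the quantifiers to the front (each side's bound variable is not free in the other side):
  ∃u ∃w ∃p ((¬G(u) ∨ G(w)) ∧ M(p))
The prefix is ∃u ∃w ∃p: 0 universal, 3 existential.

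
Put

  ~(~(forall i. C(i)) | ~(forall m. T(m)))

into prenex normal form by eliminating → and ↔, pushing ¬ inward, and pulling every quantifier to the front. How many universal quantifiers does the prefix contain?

2

Drive negations inward (¬∀x A ≡ ∃x ¬A, ¬∃x A ≡ ∀x ¬A, De Morgan for ∧/∨):
  (forall i. C(i)) & (forall m. T(m))
All bound variables are already distinct, so no renaming is needed.
Pull the quantifiers to the front (each side's bound variable is not free in the other side):
  forall i. forall m. (C(i) & T(m))
The prefix is forall i forall m: 2 universal, 0 existential.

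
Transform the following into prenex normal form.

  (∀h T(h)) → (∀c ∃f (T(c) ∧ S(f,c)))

∃h ∀c ∃f (¬T(h) ∨ T(c) ∧ S(f,c))

Eliminate → and ↔ using ¬ and ∨.
  ¬(∀h T(h)) ∨ (∀c ∃f (T(c) ∧ S(f,c)))
Drive negations inward (¬∀x A ≡ ∃x ¬A, ¬∃x A ≡ ∀x ¬A, De Morgan for ∧/∨):
  (∃h ¬T(h)) ∨ (∀c ∃f (T(c) ∧ S(f,c)))
Pull the quantifiers to the front (each side's bound variable is not free in the other side):
  ∃h ∀c ∃f (¬T(h) ∨ T(c) ∧ S(f,c))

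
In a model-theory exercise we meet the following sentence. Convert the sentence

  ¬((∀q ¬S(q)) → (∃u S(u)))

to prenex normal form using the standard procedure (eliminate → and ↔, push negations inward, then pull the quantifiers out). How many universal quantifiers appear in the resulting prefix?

2

Rewrite implications/biconditionals: A → B as ¬A ∨ B.
  ¬(¬(∀q ¬S(q)) ∨ (∃u S(u)))
Push ¬ through the quantifiers and connectives to reach negation normal form:
  (∀q ¬S(q)) ∧ (∀u ¬S(u))
Pull the quantifiers to the front (each side's bound variable is not free in the other side):
  ∀q ∀u (¬S(q) ∧ ¬S(u))
The prefix is ∀q ∀u: 2 universal, 0 existential.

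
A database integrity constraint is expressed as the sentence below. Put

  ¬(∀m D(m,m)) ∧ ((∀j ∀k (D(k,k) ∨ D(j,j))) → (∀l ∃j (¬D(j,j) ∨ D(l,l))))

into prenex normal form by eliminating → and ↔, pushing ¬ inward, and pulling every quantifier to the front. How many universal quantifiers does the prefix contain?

1

Rewrite implications/biconditionals: A → B as ¬A ∨ B.
  ¬(∀m D(m,m)) ∧ (¬(∀j ∀k (D(k,k) ∨ D(j,j))) ∨ (∀l ∃j (¬D(j,j) ∨ D(l,l))))
Drive negations inward (¬∀x A ≡ ∃x ¬A, ¬∃x A ≡ ∀x ¬A, De Morgan for ∧/∨):
  (∃m ¬D(m,m)) ∧ ((∃j ∃k (¬D(k,k) ∧ ¬D(j,j))) ∨ (∀l ∃j (¬D(j,j) ∨ D(l,l))))
Give each quantifier a distinct variable: j↦v1.
  (∃m ¬D(m,m)) ∧ ((∃j ∃k (¬D(k,k) ∧ ¬D(j,j))) ∨ (∀l ∃v1 (¬D(v1,v1) ∨ D(l,l))))
Pull the quantifiers to the front (each side's bound variable is not free in the other side):
  ∃m ∃j ∃k ∀l ∃v1 (¬D(m,m) ∧ (¬D(k,k) ∧ ¬D(j,j) ∨ ¬D(v1,v1) ∨ D(l,l)))
The prefix is ∃m ∃j ∃k ∀l ∃v1: 1 universal, 4 existential.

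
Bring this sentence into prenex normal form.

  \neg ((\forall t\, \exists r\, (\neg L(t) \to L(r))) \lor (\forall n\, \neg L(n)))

Rewrite implications/biconditionals: A → B as ¬A ∨ B.
  \neg ((\forall t\, \exists r\, (\neg \neg L(t) \lor L(r))) \lor (\forall n\, \neg L(n)))
Push ¬ through the quantifiers and connectives to reach negation normal form:
  (\exists t\, \forall r\, (\neg L(t) \land \neg L(r))) \land (\exists n\, L(n))
All bound variables are already distinct, so no renaming is needed.
Extract every quantifier outward, since the variables are now distinct and don't occur free across branches:
  \exists t\, \forall r\, \exists n\, (\neg L(t) \land \neg L(r) \land L(n))

\exists t\, \forall r\, \exists n\, (\neg L(t) \land \neg L(r) \land L(n))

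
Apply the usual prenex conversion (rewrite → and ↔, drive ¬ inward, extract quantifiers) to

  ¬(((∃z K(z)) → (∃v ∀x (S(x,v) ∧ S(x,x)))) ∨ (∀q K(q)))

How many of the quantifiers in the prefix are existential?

First replace A → B with ¬A ∨ B.
  ¬(¬(∃z K(z)) ∨ (∃v ∀x (S(x,v) ∧ S(x,x))) ∨ (∀q K(q)))
Move each ¬ inward, flipping quantifiers it crosses:
  (∃z K(z)) ∧ (∀v ∃x (¬S(x,v) ∨ ¬S(x,x))) ∧ (∃q ¬K(q))
All bound variables are already distinct, so no renaming is needed.
Finally move all quantifiers to the prefix:
  ∃z ∀v ∃x ∃q (K(z) ∧ (¬S(x,v) ∨ ¬S(x,x)) ∧ ¬K(q))
The prefix is ∃z ∀v ∃x ∃q: 1 universal, 3 existential.

3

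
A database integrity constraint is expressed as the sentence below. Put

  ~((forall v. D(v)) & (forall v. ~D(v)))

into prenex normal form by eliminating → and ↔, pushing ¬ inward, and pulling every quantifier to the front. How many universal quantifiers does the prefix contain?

Move each ¬ inward, flipping quantifiers it crosses:
  (exists v. ~D(v)) | (exists v. D(v))
Rename bound variables to avoid capture: v↦w.
  (exists v. ~D(v)) | (exists w. D(w))
Pull the quantifiers to the front (each side's bound variable is not free in the other side):
  exists v. exists w. (~D(v) | D(w))
The prefix is exists v exists w: 0 universal, 2 existential.

0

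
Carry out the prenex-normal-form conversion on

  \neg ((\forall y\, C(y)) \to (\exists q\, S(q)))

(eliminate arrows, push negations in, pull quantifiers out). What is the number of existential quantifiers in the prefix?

0

Rewrite implications/biconditionals: A → B as ¬A ∨ B.
  \neg (\neg (\forall y\, C(y)) \lor (\exists q\, S(q)))
Push ¬ through the quantifiers and connectives to reach negation normal form:
  (\forall y\, C(y)) \land (\forall q\, \neg S(q))
All bound variables are already distinct, so no renaming is needed.
Pull the quantifiers to the front (each side's bound variable is not free in the other side):
  \forall y\, \forall q\, (C(y) \land \neg S(q))
The prefix is \forall y \forall q: 2 universal, 0 existential.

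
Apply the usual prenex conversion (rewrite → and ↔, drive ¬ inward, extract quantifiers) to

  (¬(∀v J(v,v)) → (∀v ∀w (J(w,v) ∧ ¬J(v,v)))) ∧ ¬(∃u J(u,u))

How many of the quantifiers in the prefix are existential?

First replace A → B with ¬A ∨ B.
  (¬¬(∀v J(v,v)) ∨ (∀v ∀w (J(w,v) ∧ ¬J(v,v)))) ∧ ¬(∃u J(u,u))
Move each ¬ inward, flipping quantifiers it crosses:
  ((∀v J(v,v)) ∨ (∀v ∀w (J(w,v) ∧ ¬J(v,v)))) ∧ (∀u ¬J(u,u))
Rename bound variables to avoid capture: v↦w1.
  ((∀v J(v,v)) ∨ (∀w1 ∀w (J(w,w1) ∧ ¬J(w1,w1)))) ∧ (∀u ¬J(u,u))
Finally move all quantifiers to the prefix:
  ∀v ∀w1 ∀w ∀u ((J(v,v) ∨ J(w,w1) ∧ ¬J(w1,w1)) ∧ ¬J(u,u))
The prefix is ∀v ∀w1 ∀w ∀u: 4 universal, 0 existential.

0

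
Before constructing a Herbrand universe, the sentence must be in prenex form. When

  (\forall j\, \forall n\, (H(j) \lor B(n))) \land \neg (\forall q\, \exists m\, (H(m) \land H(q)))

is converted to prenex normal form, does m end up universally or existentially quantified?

Move each ¬ inward, flipping quantifiers it crosses:
  (\forall j\, \forall n\, (H(j) \lor B(n))) \land (\exists q\, \forall m\, (\neg H(m) \lor \neg H(q)))
All bound variables are already distinct, so no renaming is needed.
Pull the quantifiers to the front (each side's bound variable is not free in the other side):
  \forall j\, \forall n\, \exists q\, \forall m\, ((H(j) \lor B(n)) \land (\neg H(m) \lor \neg H(q)))
The quantifier \exists m sits under an odd number of negations, so it flips to \forall m.

universal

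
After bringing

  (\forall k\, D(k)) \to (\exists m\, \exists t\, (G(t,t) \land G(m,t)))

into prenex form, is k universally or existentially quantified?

existential

Eliminate → and ↔ using ¬ and ∨.
  \neg (\forall k\, D(k)) \lor (\exists m\, \exists t\, (G(t,t) \land G(m,t)))
Drive negations inward (¬∀x A ≡ ∃x ¬A, ¬∃x A ≡ ∀x ¬A, De Morgan for ∧/∨):
  (\exists k\, \neg D(k)) \lor (\exists m\, \exists t\, (G(t,t) \land G(m,t)))
All bound variables are already distinct, so no renaming is needed.
Finally move all quantifiers to the prefix:
  \exists k\, \exists m\, \exists t\, (\neg D(k) \lor G(t,t) \land G(m,t))
The quantifier \forall k sits under an odd number of negations (counting the antecedent side of each →), so it flips to \exists k.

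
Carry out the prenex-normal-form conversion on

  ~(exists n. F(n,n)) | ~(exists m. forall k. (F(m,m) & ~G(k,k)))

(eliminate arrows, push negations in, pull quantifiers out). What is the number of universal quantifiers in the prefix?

Push ¬ through the quantifiers and connectives to reach negation normal form:
  (forall n. ~F(n,n)) | (forall m. exists k. (~F(m,m) | G(k,k)))
Finally move all quantifiers to the prefix:
  forall n. forall m. exists k. (~F(n,n) | ~F(m,m) | G(k,k))
The prefix is forall n forall m exists k: 2 universal, 1 existential.

2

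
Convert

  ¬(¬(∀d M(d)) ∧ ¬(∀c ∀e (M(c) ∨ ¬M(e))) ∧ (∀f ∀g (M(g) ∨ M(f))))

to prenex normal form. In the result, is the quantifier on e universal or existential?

universal

Drive negations inward (¬∀x A ≡ ∃x ¬A, ¬∃x A ≡ ∀x ¬A, De Morgan for ∧/∨):
  (∀d M(d)) ∨ (∀c ∀e (M(c) ∨ ¬M(e))) ∨ (∃f ∃g (¬M(g) ∧ ¬M(f)))
All bound variables are already distinct, so no renaming is needed.
Extract every quantifier outward, since the variables are now distinct and don't occur free across branches:
  ∀d ∀c ∀e ∃f ∃g (M(d) ∨ M(c) ∨ ¬M(e) ∨ ¬M(g) ∧ ¬M(f))
The quantifier ∀e sits under an even number of negations, so it remains universal.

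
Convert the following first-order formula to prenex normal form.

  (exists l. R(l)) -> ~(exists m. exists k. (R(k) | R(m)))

forall l. forall m. forall k. (~R(l) | ~R(k) & ~R(m))

Rewrite implications/biconditionals: A → B as ¬A ∨ B.
  ~(exists l. R(l)) | ~(exists m. exists k. (R(k) | R(m)))
Move each ¬ inward, flipping quantifiers it crosses:
  (forall l. ~R(l)) | (forall m. forall k. (~R(k) & ~R(m)))
All bound variables are already distinct, so no renaming is needed.
Pull the quantifiers to the front (each side's bound variable is not free in the other side):
  forall l. forall m. forall k. (~R(l) | ~R(k) & ~R(m))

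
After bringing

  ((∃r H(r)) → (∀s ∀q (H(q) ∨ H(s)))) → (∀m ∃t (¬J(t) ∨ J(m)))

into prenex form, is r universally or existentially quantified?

First replace A → B with ¬A ∨ B.
  ¬(¬(∃r H(r)) ∨ (∀s ∀q (H(q) ∨ H(s)))) ∨ (∀m ∃t (¬J(t) ∨ J(m)))
Move each ¬ inward, flipping quantifiers it crosses:
  (∃r H(r)) ∧ (∃s ∃q (¬H(q) ∧ ¬H(s))) ∨ (∀m ∃t (¬J(t) ∨ J(m)))
All bound variables are already distinct, so no renaming is needed.
Pull the quantifiers to the front (each side's bound variable is not free in the other side):
  ∃r ∃s ∃q ∀m ∃t (H(r) ∧ ¬H(q) ∧ ¬H(s) ∨ ¬J(t) ∨ J(m))
The quantifier ∃r sits under an even number of negations (counting the antecedent side of each →), so it remains existential.

existential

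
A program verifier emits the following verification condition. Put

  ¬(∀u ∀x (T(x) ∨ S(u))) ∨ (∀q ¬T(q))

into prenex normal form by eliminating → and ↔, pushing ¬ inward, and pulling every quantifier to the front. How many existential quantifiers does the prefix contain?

2

Move each ¬ inward, flipping quantifiers it crosses:
  (∃u ∃x (¬T(x) ∧ ¬S(u))) ∨ (∀q ¬T(q))
All bound variables are already distinct, so no renaming is needed.
Extract every quantifier outward, since the variables are now distinct and don't occur free across branches:
  ∃u ∃x ∀q (¬T(x) ∧ ¬S(u) ∨ ¬T(q))
The prefix is ∃u ∃x ∀q: 1 universal, 2 existential.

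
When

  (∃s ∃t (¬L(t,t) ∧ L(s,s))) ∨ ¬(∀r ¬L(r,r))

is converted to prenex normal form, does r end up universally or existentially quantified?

existential

Move each ¬ inward, flipping quantifiers it crosses:
  (∃s ∃t (¬L(t,t) ∧ L(s,s))) ∨ (∃r L(r,r))
Finally move all quantifiers to the prefix:
  ∃s ∃t ∃r (¬L(t,t) ∧ L(s,s) ∨ L(r,r))
The quantifier ∀r sits under an odd number of negations, so it flips to ∃r.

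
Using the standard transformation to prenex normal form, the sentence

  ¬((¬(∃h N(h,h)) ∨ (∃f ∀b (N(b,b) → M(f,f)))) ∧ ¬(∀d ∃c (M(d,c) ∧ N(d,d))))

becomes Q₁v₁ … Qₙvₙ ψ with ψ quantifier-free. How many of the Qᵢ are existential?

3

Rewrite implications/biconditionals: A → B as ¬A ∨ B.
  ¬((¬(∃h N(h,h)) ∨ (∃f ∀b (¬N(b,b) ∨ M(f,f)))) ∧ ¬(∀d ∃c (M(d,c) ∧ N(d,d))))
Move each ¬ inward, flipping quantifiers it crosses:
  (∃h N(h,h)) ∧ (∀f ∃b (N(b,b) ∧ ¬M(f,f))) ∨ (∀d ∃c (M(d,c) ∧ N(d,d)))
All bound variables are already distinct, so no renaming is needed.
Finally move all quantifiers to the prefix:
  ∃h ∀f ∃b ∀d ∃c (N(h,h) ∧ N(b,b) ∧ ¬M(f,f) ∨ M(d,c) ∧ N(d,d))
The prefix is ∃h ∀f ∃b ∀d ∃c: 2 universal, 3 existential.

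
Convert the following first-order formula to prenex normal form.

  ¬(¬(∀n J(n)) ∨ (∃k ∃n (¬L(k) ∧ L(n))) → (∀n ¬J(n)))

Rewrite implications/biconditionals: A → B as ¬A ∨ B.
  ¬(¬(¬(∀n J(n)) ∨ (∃k ∃n (¬L(k) ∧ L(n)))) ∨ (∀n ¬J(n)))
Move each ¬ inward, flipping quantifiers it crosses:
  ((∃n ¬J(n)) ∨ (∃k ∃n (¬L(k) ∧ L(n)))) ∧ (∃n J(n))
Give each quantifier a distinct variable: n↦x, n↦v1.
  ((∃n ¬J(n)) ∨ (∃k ∃x (¬L(k) ∧ L(x)))) ∧ (∃v1 J(v1))
Finally move all quantifiers to the prefix:
  ∃n ∃k ∃x ∃v1 ((¬J(n) ∨ ¬L(k) ∧ L(x)) ∧ J(v1))

∃n ∃k ∃x ∃v1 ((¬J(n) ∨ ¬L(k) ∧ L(x)) ∧ J(v1))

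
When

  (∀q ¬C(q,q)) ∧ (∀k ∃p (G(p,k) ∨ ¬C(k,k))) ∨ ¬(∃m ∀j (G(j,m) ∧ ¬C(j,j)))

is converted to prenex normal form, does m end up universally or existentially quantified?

Push ¬ through the quantifiers and connectives to reach negation normal form:
  (∀q ¬C(q,q)) ∧ (∀k ∃p (G(p,k) ∨ ¬C(k,k))) ∨ (∀m ∃j (¬G(j,m) ∨ C(j,j)))
All bound variables are already distinct, so no renaming is needed.
Extract every quantifier outward, since the variables are now distinct and don't occur free across branches:
  ∀q ∀k ∃p ∀m ∃j (¬C(q,q) ∧ (G(p,k) ∨ ¬C(k,k)) ∨ ¬G(j,m) ∨ C(j,j))
The quantifier ∃m sits under an odd number of negations, so it flips to ∀m.

universal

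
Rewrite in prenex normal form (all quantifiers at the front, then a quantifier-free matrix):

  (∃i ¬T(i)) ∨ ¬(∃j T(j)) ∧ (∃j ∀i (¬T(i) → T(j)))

∃i ∀j ∃x1 ∀s (¬T(i) ∨ ¬T(j) ∧ (T(s) ∨ T(x1)))

Eliminate → and ↔ using ¬ and ∨.
  (∃i ¬T(i)) ∨ ¬(∃j T(j)) ∧ (∃j ∀i (¬¬T(i) ∨ T(j)))
Move each ¬ inward, flipping quantifiers it crosses:
  (∃i ¬T(i)) ∨ (∀j ¬T(j)) ∧ (∃j ∀i (T(i) ∨ T(j)))
Rename bound variables to avoid capture: j↦x1, i↦s.
  (∃i ¬T(i)) ∨ (∀j ¬T(j)) ∧ (∃x1 ∀s (T(s) ∨ T(x1)))
Finally move all quantifiers to the prefix:
  ∃i ∀j ∃x1 ∀s (¬T(i) ∨ ¬T(j) ∧ (T(s) ∨ T(x1)))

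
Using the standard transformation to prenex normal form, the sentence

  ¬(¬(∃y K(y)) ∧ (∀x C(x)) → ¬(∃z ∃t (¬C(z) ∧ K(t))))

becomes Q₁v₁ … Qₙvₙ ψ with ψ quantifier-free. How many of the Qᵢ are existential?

First replace A → B with ¬A ∨ B.
  ¬(¬(¬(∃y K(y)) ∧ (∀x C(x))) ∨ ¬(∃z ∃t (¬C(z) ∧ K(t))))
Push ¬ through the quantifiers and connectives to reach negation normal form:
  (∀y ¬K(y)) ∧ (∀x C(x)) ∧ (∃z ∃t (¬C(z) ∧ K(t)))
All bound variables are already distinct, so no renaming is needed.
Extract every quantifier outward, since the variables are now distinct and don't occur free across branches:
  ∀y ∀x ∃z ∃t (¬K(y) ∧ C(x) ∧ ¬C(z) ∧ K(t))
The prefix is ∀y ∀x ∃z ∃t: 2 universal, 2 existential.

2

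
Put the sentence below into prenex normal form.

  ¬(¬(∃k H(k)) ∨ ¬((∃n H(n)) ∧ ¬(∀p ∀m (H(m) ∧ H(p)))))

∃k ∃n ∃p ∃m (H(k) ∧ H(n) ∧ (¬H(m) ∨ ¬H(p)))

Push ¬ through the quantifiers and connectives to reach negation normal form:
  (∃k H(k)) ∧ (∃n H(n)) ∧ (∃p ∃m (¬H(m) ∨ ¬H(p)))
Extract every quantifier outward, since the variables are now distinct and don't occur free across branches:
  ∃k ∃n ∃p ∃m (H(k) ∧ H(n) ∧ (¬H(m) ∨ ¬H(p)))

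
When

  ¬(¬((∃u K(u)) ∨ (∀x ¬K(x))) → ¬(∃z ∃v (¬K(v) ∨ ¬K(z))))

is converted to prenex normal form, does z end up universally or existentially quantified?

existential

Rewrite implications/biconditionals: A → B as ¬A ∨ B.
  ¬(¬¬((∃u K(u)) ∨ (∀x ¬K(x))) ∨ ¬(∃z ∃v (¬K(v) ∨ ¬K(z))))
Drive negations inward (¬∀x A ≡ ∃x ¬A, ¬∃x A ≡ ∀x ¬A, De Morgan for ∧/∨):
  (∀u ¬K(u)) ∧ (∃x K(x)) ∧ (∃z ∃v (¬K(v) ∨ ¬K(z)))
Pull the quantifiers to the front (each side's bound variable is not free in the other side):
  ∀u ∃x ∃z ∃v (¬K(u) ∧ K(x) ∧ (¬K(v) ∨ ¬K(z)))
The quantifier ∃z sits under an even number of negations (counting the antecedent side of each →), so it remains existential.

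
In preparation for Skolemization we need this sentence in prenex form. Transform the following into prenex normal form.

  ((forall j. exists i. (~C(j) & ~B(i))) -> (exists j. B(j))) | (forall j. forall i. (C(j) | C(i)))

Rewrite implications/biconditionals: A → B as ¬A ∨ B.
  ~(forall j. exists i. (~C(j) & ~B(i))) | (exists j. B(j)) | (forall j. forall i. (C(j) | C(i)))
Move each ¬ inward, flipping quantifiers it crosses:
  (exists j. forall i. (C(j) | B(i))) | (exists j. B(j)) | (forall j. forall i. (C(j) | C(i)))
Standardize variables apart so no two quantifiers bind the same name: j↦q, j↦p, i↦y1.
  (exists j. forall i. (C(j) | B(i))) | (exists q. B(q)) | (forall p. forall y1. (C(p) | C(y1)))
Finally move all quantifiers to the prefix:
  exists j. forall i. exists q. forall p. forall y1. (C(j) | B(i) | B(q) | C(p) | C(y1))

exists j. forall i. exists q. forall p. forall y1. (C(j) | B(i) | B(q) | C(p) | C(y1))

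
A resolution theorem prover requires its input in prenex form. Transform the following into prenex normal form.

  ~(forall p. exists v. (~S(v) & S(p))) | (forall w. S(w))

Drive negations inward (¬∀x A ≡ ∃x ¬A, ¬∃x A ≡ ∀x ¬A, De Morgan for ∧/∨):
  (exists p. forall v. (S(v) | ~S(p))) | (forall w. S(w))
All bound variables are already distinct, so no renaming is needed.
Pull the quantifiers to the front (each side's bound variable is not free in the other side):
  exists p. forall v. forall w. (S(v) | ~S(p) | S(w))

exists p. forall v. forall w. (S(v) | ~S(p) | S(w))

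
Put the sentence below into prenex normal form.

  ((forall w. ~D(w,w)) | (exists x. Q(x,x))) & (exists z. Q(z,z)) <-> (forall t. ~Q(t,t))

exists w. forall x. forall z. forall t. exists s. forall q. exists v. exists a. ((D(w,w) & ~Q(x,x) | ~Q(z,z) | ~Q(t,t)) & (Q(s,s) | (~D(q,q) | Q(v,v)) & Q(a,a)))

Rewrite implications/biconditionals: A → B as ¬A ∨ B; A ↔ B as (¬A ∨ B) ∧ (¬B ∨ A).
  (~(((forall w. ~D(w,w)) | (exists x. Q(x,x))) & (exists z. Q(z,z))) | (forall t. ~Q(t,t))) & (~(forall t. ~Q(t,t)) | ((forall w. ~D(w,w)) | (exists x. Q(x,x))) & (exists z. Q(z,z)))
Drive negations inward (¬∀x A ≡ ∃x ¬A, ¬∃x A ≡ ∀x ¬A, De Morgan for ∧/∨):
  ((exists w. D(w,w)) & (forall x. ~Q(x,x)) | (forall z. ~Q(z,z)) | (forall t. ~Q(t,t))) & ((exists t. Q(t,t)) | ((forall w. ~D(w,w)) | (exists x. Q(x,x))) & (exists z. Q(z,z)))
Give each quantifier a distinct variable: t↦s, w↦q, x↦v, z↦a.
  ((exists w. D(w,w)) & (forall x. ~Q(x,x)) | (forall z. ~Q(z,z)) | (forall t. ~Q(t,t))) & ((exists s. Q(s,s)) | ((forall q. ~D(q,q)) | (exists v. Q(v,v))) & (exists a. Q(a,a)))
Pull the quantifiers to the front (each side's bound variable is not free in the other side):
  exists w. forall x. forall z. forall t. exists s. forall q. exists v. exists a. ((D(w,w) & ~Q(x,x) | ~Q(z,z) | ~Q(t,t)) & (Q(s,s) | (~D(q,q) | Q(v,v)) & Q(a,a)))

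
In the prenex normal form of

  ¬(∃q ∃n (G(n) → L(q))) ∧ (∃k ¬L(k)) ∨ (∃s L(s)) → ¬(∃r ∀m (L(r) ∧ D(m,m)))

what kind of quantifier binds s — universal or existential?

universal

Rewrite implications/biconditionals: A → B as ¬A ∨ B.
  ¬(¬(∃q ∃n (¬G(n) ∨ L(q))) ∧ (∃k ¬L(k)) ∨ (∃s L(s))) ∨ ¬(∃r ∀m (L(r) ∧ D(m,m)))
Drive negations inward (¬∀x A ≡ ∃x ¬A, ¬∃x A ≡ ∀x ¬A, De Morgan for ∧/∨):
  ((∃q ∃n (¬G(n) ∨ L(q))) ∨ (∀k L(k))) ∧ (∀s ¬L(s)) ∨ (∀r ∃m (¬L(r) ∨ ¬D(m,m)))
All bound variables are already distinct, so no renaming is needed.
Pull the quantifiers to the front (each side's bound variable is not free in the other side):
  ∃q ∃n ∀k ∀s ∀r ∃m ((¬G(n) ∨ L(q) ∨ L(k)) ∧ ¬L(s) ∨ ¬L(r) ∨ ¬D(m,m))
The quantifier ∃s sits under an odd number of negations (counting the antecedent side of each →), so it flips to ∀s.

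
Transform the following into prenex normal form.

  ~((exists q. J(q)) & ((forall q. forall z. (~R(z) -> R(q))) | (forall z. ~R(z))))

First replace A → B with ¬A ∨ B.
  ~((exists q. J(q)) & ((forall q. forall z. (~~R(z) | R(q))) | (forall z. ~R(z))))
Drive negations inward (¬∀x A ≡ ∃x ¬A, ¬∃x A ≡ ∀x ¬A, De Morgan for ∧/∨):
  (forall q. ~J(q)) | (exists q. exists z. (~R(z) & ~R(q))) & (exists z. R(z))
Standardize variables apart so no two quantifiers bind the same name: q↦r, z↦u.
  (forall q. ~J(q)) | (exists r. exists z. (~R(z) & ~R(r))) & (exists u. R(u))
Extract every quantifier outward, since the variables are now distinct and don't occur free across branches:
  forall q. exists r. exists z. exists u. (~J(q) | ~R(z) & ~R(r) & R(u))

forall q. exists r. exists z. exists u. (~J(q) | ~R(z) & ~R(r) & R(u))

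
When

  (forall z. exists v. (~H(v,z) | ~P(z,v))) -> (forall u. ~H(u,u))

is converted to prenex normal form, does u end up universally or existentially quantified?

Eliminate → and ↔ using ¬ and ∨.
  ~(forall z. exists v. (~H(v,z) | ~P(z,v))) | (forall u. ~H(u,u))
Drive negations inward (¬∀x A ≡ ∃x ¬A, ¬∃x A ≡ ∀x ¬A, De Morgan for ∧/∨):
  (exists z. forall v. (H(v,z) & P(z,v))) | (forall u. ~H(u,u))
Pull the quantifiers to the front (each side's bound variable is not free in the other side):
  exists z. forall v. forall u. (H(v,z) & P(z,v) | ~H(u,u))
The quantifier forall u sits under an even number of negations (counting the antecedent side of each →), so it remains universal.

universal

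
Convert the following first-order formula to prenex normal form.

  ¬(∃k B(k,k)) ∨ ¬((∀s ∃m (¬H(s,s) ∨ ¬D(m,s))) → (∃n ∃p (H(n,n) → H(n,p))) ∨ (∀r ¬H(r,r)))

Rewrite implications/biconditionals: A → B as ¬A ∨ B.
  ¬(∃k B(k,k)) ∨ ¬(¬(∀s ∃m (¬H(s,s) ∨ ¬D(m,s))) ∨ (∃n ∃p (¬H(n,n) ∨ H(n,p))) ∨ (∀r ¬H(r,r)))
Drive negations inward (¬∀x A ≡ ∃x ¬A, ¬∃x A ≡ ∀x ¬A, De Morgan for ∧/∨):
  (∀k ¬B(k,k)) ∨ (∀s ∃m (¬H(s,s) ∨ ¬D(m,s))) ∧ (∀n ∀p (H(n,n) ∧ ¬H(n,p))) ∧ (∃r H(r,r))
All bound variables are already distinct, so no renaming is needed.
Pull the quantifiers to the front (each side's bound variable is not free in the other side):
  ∀k ∀s ∃m ∀n ∀p ∃r (¬B(k,k) ∨ (¬H(s,s) ∨ ¬D(m,s)) ∧ H(n,n) ∧ ¬H(n,p) ∧ H(r,r))

∀k ∀s ∃m ∀n ∀p ∃r (¬B(k,k) ∨ (¬H(s,s) ∨ ¬D(m,s)) ∧ H(n,n) ∧ ¬H(n,p) ∧ H(r,r))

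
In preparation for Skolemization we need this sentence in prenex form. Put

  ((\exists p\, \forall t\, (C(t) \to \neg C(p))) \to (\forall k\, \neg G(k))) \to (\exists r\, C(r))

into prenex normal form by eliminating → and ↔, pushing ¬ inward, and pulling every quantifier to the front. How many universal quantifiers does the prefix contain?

1

Rewrite implications/biconditionals: A → B as ¬A ∨ B.
  \neg (\neg (\exists p\, \forall t\, (\neg C(t) \lor \neg C(p))) \lor (\forall k\, \neg G(k))) \lor (\exists r\, C(r))
Push ¬ through the quantifiers and connectives to reach negation normal form:
  (\exists p\, \forall t\, (\neg C(t) \lor \neg C(p))) \land (\exists k\, G(k)) \lor (\exists r\, C(r))
Finally move all quantifiers to the prefix:
  \exists p\, \forall t\, \exists k\, \exists r\, ((\neg C(t) \lor \neg C(p)) \land G(k) \lor C(r))
The prefix is \exists p \forall t \exists k \exists r: 1 universal, 3 existential.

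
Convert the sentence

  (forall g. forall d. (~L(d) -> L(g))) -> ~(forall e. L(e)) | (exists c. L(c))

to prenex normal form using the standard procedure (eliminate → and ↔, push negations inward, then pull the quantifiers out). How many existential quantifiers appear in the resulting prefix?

First replace A → B with ¬A ∨ B.
  ~(forall g. forall d. (~~L(d) | L(g))) | ~(forall e. L(e)) | (exists c. L(c))
Push ¬ through the quantifiers and connectives to reach negation normal form:
  (exists g. exists d. (~L(d) & ~L(g))) | (exists e. ~L(e)) | (exists c. L(c))
Extract every quantifier outward, since the variables are now distinct and don't occur free across branches:
  exists g. exists d. exists e. exists c. (~L(d) & ~L(g) | ~L(e) | L(c))
The prefix is exists g exists d exists e exists c: 0 universal, 4 existential.

4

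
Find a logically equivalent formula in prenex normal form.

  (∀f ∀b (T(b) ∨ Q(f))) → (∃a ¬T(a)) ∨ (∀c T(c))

∃f ∃b ∃a ∀c (¬T(b) ∧ ¬Q(f) ∨ ¬T(a) ∨ T(c))

Eliminate → and ↔ using ¬ and ∨.
  ¬(∀f ∀b (T(b) ∨ Q(f))) ∨ (∃a ¬T(a)) ∨ (∀c T(c))
Drive negations inward (¬∀x A ≡ ∃x ¬A, ¬∃x A ≡ ∀x ¬A, De Morgan for ∧/∨):
  (∃f ∃b (¬T(b) ∧ ¬Q(f))) ∨ (∃a ¬T(a)) ∨ (∀c T(c))
All bound variables are already distinct, so no renaming is needed.
Extract every quantifier outward, since the variables are now distinct and don't occur free across branches:
  ∃f ∃b ∃a ∀c (¬T(b) ∧ ¬Q(f) ∨ ¬T(a) ∨ T(c))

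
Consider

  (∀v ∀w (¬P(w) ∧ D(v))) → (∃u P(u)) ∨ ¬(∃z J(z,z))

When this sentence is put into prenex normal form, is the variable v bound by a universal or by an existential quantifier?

First replace A → B with ¬A ∨ B.
  ¬(∀v ∀w (¬P(w) ∧ D(v))) ∨ (∃u P(u)) ∨ ¬(∃z J(z,z))
Move each ¬ inward, flipping quantifiers it crosses:
  (∃v ∃w (P(w) ∨ ¬D(v))) ∨ (∃u P(u)) ∨ (∀z ¬J(z,z))
Finally move all quantifiers to the prefix:
  ∃v ∃w ∃u ∀z (P(w) ∨ ¬D(v) ∨ P(u) ∨ ¬J(z,z))
The quantifier ∀v sits under an odd number of negations (counting the antecedent side of each →), so it flips to ∃v.

existential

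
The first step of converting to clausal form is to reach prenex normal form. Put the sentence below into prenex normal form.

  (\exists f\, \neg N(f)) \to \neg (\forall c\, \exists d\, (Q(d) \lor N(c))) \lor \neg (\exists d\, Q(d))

\forall f\, \exists c\, \forall d\, \forall v1\, (N(f) \lor \neg Q(d) \land \neg N(c) \lor \neg Q(v1))

First replace A → B with ¬A ∨ B.
  \neg (\exists f\, \neg N(f)) \lor \neg (\forall c\, \exists d\, (Q(d) \lor N(c))) \lor \neg (\exists d\, Q(d))
Drive negations inward (¬∀x A ≡ ∃x ¬A, ¬∃x A ≡ ∀x ¬A, De Morgan for ∧/∨):
  (\forall f\, N(f)) \lor (\exists c\, \forall d\, (\neg Q(d) \land \neg N(c))) \lor (\forall d\, \neg Q(d))
Give each quantifier a distinct variable: d↦v1.
  (\forall f\, N(f)) \lor (\exists c\, \forall d\, (\neg Q(d) \land \neg N(c))) \lor (\forall v1\, \neg Q(v1))
Finally move all quantifiers to the prefix:
  \forall f\, \exists c\, \forall d\, \forall v1\, (N(f) \lor \neg Q(d) \land \neg N(c) \lor \neg Q(v1))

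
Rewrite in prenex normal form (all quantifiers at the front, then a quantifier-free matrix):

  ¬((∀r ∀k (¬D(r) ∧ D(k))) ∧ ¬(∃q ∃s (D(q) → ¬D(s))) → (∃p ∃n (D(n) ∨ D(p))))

Rewrite implications/biconditionals: A → B as ¬A ∨ B.
  ¬(¬((∀r ∀k (¬D(r) ∧ D(k))) ∧ ¬(∃q ∃s (¬D(q) ∨ ¬D(s)))) ∨ (∃p ∃n (D(n) ∨ D(p))))
Drive negations inward (¬∀x A ≡ ∃x ¬A, ¬∃x A ≡ ∀x ¬A, De Morgan for ∧/∨):
  (∀r ∀k (¬D(r) ∧ D(k))) ∧ (∀q ∀s (D(q) ∧ D(s))) ∧ (∀p ∀n (¬D(n) ∧ ¬D(p)))
All bound variables are already distinct, so no renaming is needed.
Finally move all quantifiers to the prefix:
  ∀r ∀k ∀q ∀s ∀p ∀n (¬D(r) ∧ D(k) ∧ D(q) ∧ D(s) ∧ ¬D(n) ∧ ¬D(p))

∀r ∀k ∀q ∀s ∀p ∀n (¬D(r) ∧ D(k) ∧ D(q) ∧ D(s) ∧ ¬D(n) ∧ ¬D(p))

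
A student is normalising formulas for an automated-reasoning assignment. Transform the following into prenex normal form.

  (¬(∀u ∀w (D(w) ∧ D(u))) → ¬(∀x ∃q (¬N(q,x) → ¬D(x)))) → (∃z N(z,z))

First replace A → B with ¬A ∨ B.
  ¬(¬¬(∀u ∀w (D(w) ∧ D(u))) ∨ ¬(∀x ∃q (¬¬N(q,x) ∨ ¬D(x)))) ∨ (∃z N(z,z))
Move each ¬ inward, flipping quantifiers it crosses:
  (∃u ∃w (¬D(w) ∨ ¬D(u))) ∧ (∀x ∃q (N(q,x) ∨ ¬D(x))) ∨ (∃z N(z,z))
All bound variables are already distinct, so no renaming is needed.
Extract every quantifier outward, since the variables are now distinct and don't occur free across branches:
  ∃u ∃w ∀x ∃q ∃z ((¬D(w) ∨ ¬D(u)) ∧ (N(q,x) ∨ ¬D(x)) ∨ N(z,z))

∃u ∃w ∀x ∃q ∃z ((¬D(w) ∨ ¬D(u)) ∧ (N(q,x) ∨ ¬D(x)) ∨ N(z,z))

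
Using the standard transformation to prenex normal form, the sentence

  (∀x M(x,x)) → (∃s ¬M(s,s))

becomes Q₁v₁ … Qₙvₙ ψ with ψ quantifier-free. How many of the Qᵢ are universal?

0

First replace A → B with ¬A ∨ B.
  ¬(∀x M(x,x)) ∨ (∃s ¬M(s,s))
Move each ¬ inward, flipping quantifiers it crosses:
  (∃x ¬M(x,x)) ∨ (∃s ¬M(s,s))
All bound variables are already distinct, so no renaming is needed.
Pull the quantifiers to the front (each side's bound variable is not free in the other side):
  ∃x ∃s (¬M(x,x) ∨ ¬M(s,s))
The prefix is ∃x ∃s: 0 universal, 2 existential.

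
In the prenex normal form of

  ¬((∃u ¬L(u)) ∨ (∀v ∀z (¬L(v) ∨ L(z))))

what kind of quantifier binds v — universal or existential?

Push ¬ through the quantifiers and connectives to reach negation normal form:
  (∀u L(u)) ∧ (∃v ∃z (L(v) ∧ ¬L(z)))
Pull the quantifiers to the front (each side's bound variable is not free in the other side):
  ∀u ∃v ∃z (L(u) ∧ L(v) ∧ ¬L(z))
The quantifier ∀v sits under an odd number of negations, so it flips to ∃v.

existential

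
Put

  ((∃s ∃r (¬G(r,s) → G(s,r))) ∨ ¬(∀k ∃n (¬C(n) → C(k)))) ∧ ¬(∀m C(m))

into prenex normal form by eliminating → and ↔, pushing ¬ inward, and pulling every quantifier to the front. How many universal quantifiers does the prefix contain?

1

First replace A → B with ¬A ∨ B.
  ((∃s ∃r (¬¬G(r,s) ∨ G(s,r))) ∨ ¬(∀k ∃n (¬¬C(n) ∨ C(k)))) ∧ ¬(∀m C(m))
Drive negations inward (¬∀x A ≡ ∃x ¬A, ¬∃x A ≡ ∀x ¬A, De Morgan for ∧/∨):
  ((∃s ∃r (G(r,s) ∨ G(s,r))) ∨ (∃k ∀n (¬C(n) ∧ ¬C(k)))) ∧ (∃m ¬C(m))
All bound variables are already distinct, so no renaming is needed.
Pull the quantifiers to the front (each side's bound variable is not free in the other side):
  ∃s ∃r ∃k ∀n ∃m ((G(r,s) ∨ G(s,r) ∨ ¬C(n) ∧ ¬C(k)) ∧ ¬C(m))
The prefix is ∃s ∃r ∃k ∀n ∃m: 1 universal, 4 existential.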